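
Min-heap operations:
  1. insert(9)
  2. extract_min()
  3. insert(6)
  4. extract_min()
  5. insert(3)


insert(9) -> [9]
extract_min()->9, []
insert(6) -> [6]
extract_min()->6, []
insert(3) -> [3]

Final heap: [3]


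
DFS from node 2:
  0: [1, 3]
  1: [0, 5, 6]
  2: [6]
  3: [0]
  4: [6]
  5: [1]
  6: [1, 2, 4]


Visit 2, push [6]
Visit 6, push [4, 1]
Visit 1, push [5, 0]
Visit 0, push [3]
Visit 3, push []
Visit 5, push []
Visit 4, push []

DFS order: [2, 6, 1, 0, 3, 5, 4]


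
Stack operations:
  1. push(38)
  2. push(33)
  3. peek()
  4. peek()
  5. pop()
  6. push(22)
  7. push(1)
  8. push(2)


push(38) -> [38]
push(33) -> [38, 33]
peek()->33
peek()->33
pop()->33, [38]
push(22) -> [38, 22]
push(1) -> [38, 22, 1]
push(2) -> [38, 22, 1, 2]

Final stack: [38, 22, 1, 2]


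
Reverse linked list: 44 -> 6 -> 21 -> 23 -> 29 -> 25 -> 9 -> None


Step 1: curr=44, set curr.next=prev(None) | reversed so far: 44
Step 2: curr=6, set curr.next=prev(44) | reversed so far: 6 -> 44
Step 3: curr=21, set curr.next=prev(6) | reversed so far: 21 -> 6 -> 44
Step 4: curr=23, set curr.next=prev(21) | reversed so far: 23 -> 21 -> 6 -> 44
Step 5: curr=29, set curr.next=prev(23) | reversed so far: 29 -> 23 -> 21 -> 6 -> 44
Step 6: curr=25, set curr.next=prev(29) | reversed so far: 25 -> 29 -> 23 -> 21 -> 6 -> 44
Step 7: curr=9, set curr.next=prev(25) | reversed so far: 9 -> 25 -> 29 -> 23 -> 21 -> 6 -> 44

9 -> 25 -> 29 -> 23 -> 21 -> 6 -> 44 -> None


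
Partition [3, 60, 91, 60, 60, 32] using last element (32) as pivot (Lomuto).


Pivot: 32
  3 <= 32: advance i (no swap)
Place pivot at 1: [3, 32, 91, 60, 60, 60]

Partitioned: [3, 32, 91, 60, 60, 60]


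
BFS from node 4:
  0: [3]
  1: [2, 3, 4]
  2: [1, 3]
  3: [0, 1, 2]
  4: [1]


Visit 4, enqueue [1]
Visit 1, enqueue [2, 3]
Visit 2, enqueue []
Visit 3, enqueue [0]
Visit 0, enqueue []

BFS order: [4, 1, 2, 3, 0]


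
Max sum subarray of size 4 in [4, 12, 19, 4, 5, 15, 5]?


[0:4]: 39
[1:5]: 40
[2:6]: 43
[3:7]: 29

Max: 43 at [2:6]


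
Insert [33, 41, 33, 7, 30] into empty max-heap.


Insert 33: [33]
Insert 41: [41, 33]
Insert 33: [41, 33, 33]
Insert 7: [41, 33, 33, 7]
Insert 30: [41, 33, 33, 7, 30]

Final heap: [41, 33, 33, 7, 30]


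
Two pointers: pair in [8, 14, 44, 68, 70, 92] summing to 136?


lo=0(8)+hi=5(92)=100
lo=1(14)+hi=5(92)=106
lo=2(44)+hi=5(92)=136

Yes: 44+92=136


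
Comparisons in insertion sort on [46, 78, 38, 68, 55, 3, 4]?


Algorithm: insertion sort
Input: [46, 78, 38, 68, 55, 3, 4]
Sorted: [3, 4, 38, 46, 55, 68, 78]

19


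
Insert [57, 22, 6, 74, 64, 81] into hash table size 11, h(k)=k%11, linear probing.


Insert 57: h=2 -> slot 2
Insert 22: h=0 -> slot 0
Insert 6: h=6 -> slot 6
Insert 74: h=8 -> slot 8
Insert 64: h=9 -> slot 9
Insert 81: h=4 -> slot 4

Table: [22, None, 57, None, 81, None, 6, None, 74, 64, None]


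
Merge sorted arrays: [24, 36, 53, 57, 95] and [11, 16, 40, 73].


Take 11 from B
Take 16 from B
Take 24 from A
Take 36 from A
Take 40 from B
Take 53 from A
Take 57 from A
Take 73 from B

Merged: [11, 16, 24, 36, 40, 53, 57, 73, 95]


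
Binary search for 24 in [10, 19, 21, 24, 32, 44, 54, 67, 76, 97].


Step 1: lo=0, hi=9, mid=4, val=32
Step 2: lo=0, hi=3, mid=1, val=19
Step 3: lo=2, hi=3, mid=2, val=21
Step 4: lo=3, hi=3, mid=3, val=24

Found at index 3


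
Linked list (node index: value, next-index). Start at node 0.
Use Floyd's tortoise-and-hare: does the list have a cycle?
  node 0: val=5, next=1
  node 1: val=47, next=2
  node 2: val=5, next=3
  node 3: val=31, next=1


Floyd's tortoise (slow, +1) and hare (fast, +2):
  init: slow=0, fast=0
  step 1: slow=1, fast=2
  step 2: slow=2, fast=1
  step 3: slow=3, fast=3
  slow == fast at node 3: cycle detected

Cycle: yes


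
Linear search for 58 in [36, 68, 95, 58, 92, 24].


i=0: 36!=58
i=1: 68!=58
i=2: 95!=58
i=3: 58==58 found!

Found at 3, 4 comps


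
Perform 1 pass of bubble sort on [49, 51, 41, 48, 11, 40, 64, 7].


Initial: [49, 51, 41, 48, 11, 40, 64, 7]
Pass 1: [49, 41, 48, 11, 40, 51, 7, 64] (5 swaps)

After 1 pass: [49, 41, 48, 11, 40, 51, 7, 64]


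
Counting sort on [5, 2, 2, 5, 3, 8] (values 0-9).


Input: [5, 2, 2, 5, 3, 8]
Counts: [0, 0, 2, 1, 0, 2, 0, 0, 1, 0]

Sorted: [2, 2, 3, 5, 5, 8]


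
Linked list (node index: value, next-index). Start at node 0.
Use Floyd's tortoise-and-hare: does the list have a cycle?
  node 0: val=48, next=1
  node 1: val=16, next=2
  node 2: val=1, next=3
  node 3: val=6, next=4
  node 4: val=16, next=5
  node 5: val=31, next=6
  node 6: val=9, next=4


Floyd's tortoise (slow, +1) and hare (fast, +2):
  init: slow=0, fast=0
  step 1: slow=1, fast=2
  step 2: slow=2, fast=4
  step 3: slow=3, fast=6
  step 4: slow=4, fast=5
  step 5: slow=5, fast=4
  step 6: slow=6, fast=6
  slow == fast at node 6: cycle detected

Cycle: yes


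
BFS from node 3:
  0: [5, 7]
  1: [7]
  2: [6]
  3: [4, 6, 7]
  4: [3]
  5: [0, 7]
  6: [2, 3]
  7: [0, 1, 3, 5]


Visit 3, enqueue [4, 6, 7]
Visit 4, enqueue []
Visit 6, enqueue [2]
Visit 7, enqueue [0, 1, 5]
Visit 2, enqueue []
Visit 0, enqueue []
Visit 1, enqueue []
Visit 5, enqueue []

BFS order: [3, 4, 6, 7, 2, 0, 1, 5]


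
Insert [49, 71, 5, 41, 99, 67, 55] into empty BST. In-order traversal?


Insert 49: root
Insert 71: R from 49
Insert 5: L from 49
Insert 41: L from 49 -> R from 5
Insert 99: R from 49 -> R from 71
Insert 67: R from 49 -> L from 71
Insert 55: R from 49 -> L from 71 -> L from 67

In-order: [5, 41, 49, 55, 67, 71, 99]


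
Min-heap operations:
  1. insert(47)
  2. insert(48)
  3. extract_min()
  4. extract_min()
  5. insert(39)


insert(47) -> [47]
insert(48) -> [47, 48]
extract_min()->47, [48]
extract_min()->48, []
insert(39) -> [39]

Final heap: [39]


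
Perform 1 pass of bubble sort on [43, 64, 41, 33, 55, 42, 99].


Initial: [43, 64, 41, 33, 55, 42, 99]
Pass 1: [43, 41, 33, 55, 42, 64, 99] (4 swaps)

After 1 pass: [43, 41, 33, 55, 42, 64, 99]


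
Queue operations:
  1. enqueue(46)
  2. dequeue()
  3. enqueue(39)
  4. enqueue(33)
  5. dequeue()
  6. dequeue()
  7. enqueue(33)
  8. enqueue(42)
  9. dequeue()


enqueue(46) -> [46]
dequeue()->46, []
enqueue(39) -> [39]
enqueue(33) -> [39, 33]
dequeue()->39, [33]
dequeue()->33, []
enqueue(33) -> [33]
enqueue(42) -> [33, 42]
dequeue()->33, [42]

Final queue: [42]


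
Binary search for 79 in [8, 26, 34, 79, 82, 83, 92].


Step 1: lo=0, hi=6, mid=3, val=79

Found at index 3


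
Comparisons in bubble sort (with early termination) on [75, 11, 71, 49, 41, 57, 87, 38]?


Algorithm: bubble sort (with early termination)
Input: [75, 11, 71, 49, 41, 57, 87, 38]
Sorted: [11, 38, 41, 49, 57, 71, 75, 87]

28


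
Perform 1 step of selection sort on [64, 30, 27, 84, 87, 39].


Initial: [64, 30, 27, 84, 87, 39]
Step 1: min=27 at 2
  Swap: [27, 30, 64, 84, 87, 39]

After 1 step: [27, 30, 64, 84, 87, 39]


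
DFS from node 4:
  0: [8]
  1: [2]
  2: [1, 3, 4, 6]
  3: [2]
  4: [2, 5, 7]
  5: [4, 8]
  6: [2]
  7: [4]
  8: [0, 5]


Visit 4, push [7, 5, 2]
Visit 2, push [6, 3, 1]
Visit 1, push []
Visit 3, push []
Visit 6, push []
Visit 5, push [8]
Visit 8, push [0]
Visit 0, push []
Visit 7, push []

DFS order: [4, 2, 1, 3, 6, 5, 8, 0, 7]


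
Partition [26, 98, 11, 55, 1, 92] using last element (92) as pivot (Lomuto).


Pivot: 92
  26 <= 92: advance i (no swap)
  11 <= 92: swap -> [26, 11, 98, 55, 1, 92]
  55 <= 92: swap -> [26, 11, 55, 98, 1, 92]
  1 <= 92: swap -> [26, 11, 55, 1, 98, 92]
Place pivot at 4: [26, 11, 55, 1, 92, 98]

Partitioned: [26, 11, 55, 1, 92, 98]


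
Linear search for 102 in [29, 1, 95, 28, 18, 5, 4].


i=0: 29!=102
i=1: 1!=102
i=2: 95!=102
i=3: 28!=102
i=4: 18!=102
i=5: 5!=102
i=6: 4!=102

Not found, 7 comps


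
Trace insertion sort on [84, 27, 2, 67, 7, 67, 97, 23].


Initial: [84, 27, 2, 67, 7, 67, 97, 23]
Insert 27: [27, 84, 2, 67, 7, 67, 97, 23]
Insert 2: [2, 27, 84, 67, 7, 67, 97, 23]
Insert 67: [2, 27, 67, 84, 7, 67, 97, 23]
Insert 7: [2, 7, 27, 67, 84, 67, 97, 23]
Insert 67: [2, 7, 27, 67, 67, 84, 97, 23]
Insert 97: [2, 7, 27, 67, 67, 84, 97, 23]
Insert 23: [2, 7, 23, 27, 67, 67, 84, 97]

Sorted: [2, 7, 23, 27, 67, 67, 84, 97]


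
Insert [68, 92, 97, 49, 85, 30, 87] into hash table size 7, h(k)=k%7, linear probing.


Insert 68: h=5 -> slot 5
Insert 92: h=1 -> slot 1
Insert 97: h=6 -> slot 6
Insert 49: h=0 -> slot 0
Insert 85: h=1, 1 probes -> slot 2
Insert 30: h=2, 1 probes -> slot 3
Insert 87: h=3, 1 probes -> slot 4

Table: [49, 92, 85, 30, 87, 68, 97]


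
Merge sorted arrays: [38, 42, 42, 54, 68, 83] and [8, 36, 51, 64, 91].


Take 8 from B
Take 36 from B
Take 38 from A
Take 42 from A
Take 42 from A
Take 51 from B
Take 54 from A
Take 64 from B
Take 68 from A
Take 83 from A

Merged: [8, 36, 38, 42, 42, 51, 54, 64, 68, 83, 91]


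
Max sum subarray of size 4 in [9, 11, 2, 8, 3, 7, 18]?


[0:4]: 30
[1:5]: 24
[2:6]: 20
[3:7]: 36

Max: 36 at [3:7]


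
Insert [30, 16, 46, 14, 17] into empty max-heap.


Insert 30: [30]
Insert 16: [30, 16]
Insert 46: [46, 16, 30]
Insert 14: [46, 16, 30, 14]
Insert 17: [46, 17, 30, 14, 16]

Final heap: [46, 17, 30, 14, 16]


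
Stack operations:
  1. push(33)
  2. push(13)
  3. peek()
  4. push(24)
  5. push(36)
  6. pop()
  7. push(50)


push(33) -> [33]
push(13) -> [33, 13]
peek()->13
push(24) -> [33, 13, 24]
push(36) -> [33, 13, 24, 36]
pop()->36, [33, 13, 24]
push(50) -> [33, 13, 24, 50]

Final stack: [33, 13, 24, 50]


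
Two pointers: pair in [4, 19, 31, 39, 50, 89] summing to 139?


lo=0(4)+hi=5(89)=93
lo=1(19)+hi=5(89)=108
lo=2(31)+hi=5(89)=120
lo=3(39)+hi=5(89)=128
lo=4(50)+hi=5(89)=139

Yes: 50+89=139


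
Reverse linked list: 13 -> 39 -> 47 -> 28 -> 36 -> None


Step 1: curr=13, set curr.next=prev(None) | reversed so far: 13
Step 2: curr=39, set curr.next=prev(13) | reversed so far: 39 -> 13
Step 3: curr=47, set curr.next=prev(39) | reversed so far: 47 -> 39 -> 13
Step 4: curr=28, set curr.next=prev(47) | reversed so far: 28 -> 47 -> 39 -> 13
Step 5: curr=36, set curr.next=prev(28) | reversed so far: 36 -> 28 -> 47 -> 39 -> 13

36 -> 28 -> 47 -> 39 -> 13 -> None


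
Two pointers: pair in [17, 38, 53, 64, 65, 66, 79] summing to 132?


lo=0(17)+hi=6(79)=96
lo=1(38)+hi=6(79)=117
lo=2(53)+hi=6(79)=132

Yes: 53+79=132


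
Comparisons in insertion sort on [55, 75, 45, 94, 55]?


Algorithm: insertion sort
Input: [55, 75, 45, 94, 55]
Sorted: [45, 55, 55, 75, 94]

7


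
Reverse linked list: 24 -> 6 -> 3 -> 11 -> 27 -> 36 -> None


Step 1: curr=24, set curr.next=prev(None) | reversed so far: 24
Step 2: curr=6, set curr.next=prev(24) | reversed so far: 6 -> 24
Step 3: curr=3, set curr.next=prev(6) | reversed so far: 3 -> 6 -> 24
Step 4: curr=11, set curr.next=prev(3) | reversed so far: 11 -> 3 -> 6 -> 24
Step 5: curr=27, set curr.next=prev(11) | reversed so far: 27 -> 11 -> 3 -> 6 -> 24
Step 6: curr=36, set curr.next=prev(27) | reversed so far: 36 -> 27 -> 11 -> 3 -> 6 -> 24

36 -> 27 -> 11 -> 3 -> 6 -> 24 -> None


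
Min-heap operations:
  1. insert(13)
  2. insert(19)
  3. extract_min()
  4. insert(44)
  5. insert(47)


insert(13) -> [13]
insert(19) -> [13, 19]
extract_min()->13, [19]
insert(44) -> [19, 44]
insert(47) -> [19, 44, 47]

Final heap: [19, 44, 47]


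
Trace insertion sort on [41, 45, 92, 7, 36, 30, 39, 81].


Initial: [41, 45, 92, 7, 36, 30, 39, 81]
Insert 45: [41, 45, 92, 7, 36, 30, 39, 81]
Insert 92: [41, 45, 92, 7, 36, 30, 39, 81]
Insert 7: [7, 41, 45, 92, 36, 30, 39, 81]
Insert 36: [7, 36, 41, 45, 92, 30, 39, 81]
Insert 30: [7, 30, 36, 41, 45, 92, 39, 81]
Insert 39: [7, 30, 36, 39, 41, 45, 92, 81]
Insert 81: [7, 30, 36, 39, 41, 45, 81, 92]

Sorted: [7, 30, 36, 39, 41, 45, 81, 92]


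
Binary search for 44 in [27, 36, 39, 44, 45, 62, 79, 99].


Step 1: lo=0, hi=7, mid=3, val=44

Found at index 3


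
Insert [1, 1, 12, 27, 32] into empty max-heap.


Insert 1: [1]
Insert 1: [1, 1]
Insert 12: [12, 1, 1]
Insert 27: [27, 12, 1, 1]
Insert 32: [32, 27, 1, 1, 12]

Final heap: [32, 27, 1, 1, 12]


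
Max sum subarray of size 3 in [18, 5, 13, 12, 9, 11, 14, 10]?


[0:3]: 36
[1:4]: 30
[2:5]: 34
[3:6]: 32
[4:7]: 34
[5:8]: 35

Max: 36 at [0:3]


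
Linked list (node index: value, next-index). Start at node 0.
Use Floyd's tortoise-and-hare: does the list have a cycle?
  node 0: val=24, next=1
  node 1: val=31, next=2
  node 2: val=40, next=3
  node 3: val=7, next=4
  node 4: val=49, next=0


Floyd's tortoise (slow, +1) and hare (fast, +2):
  init: slow=0, fast=0
  step 1: slow=1, fast=2
  step 2: slow=2, fast=4
  step 3: slow=3, fast=1
  step 4: slow=4, fast=3
  step 5: slow=0, fast=0
  slow == fast at node 0: cycle detected

Cycle: yes


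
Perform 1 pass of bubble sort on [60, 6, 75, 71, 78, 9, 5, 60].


Initial: [60, 6, 75, 71, 78, 9, 5, 60]
Pass 1: [6, 60, 71, 75, 9, 5, 60, 78] (5 swaps)

After 1 pass: [6, 60, 71, 75, 9, 5, 60, 78]


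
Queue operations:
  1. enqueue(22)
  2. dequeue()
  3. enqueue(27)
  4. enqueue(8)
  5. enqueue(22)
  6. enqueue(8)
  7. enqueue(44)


enqueue(22) -> [22]
dequeue()->22, []
enqueue(27) -> [27]
enqueue(8) -> [27, 8]
enqueue(22) -> [27, 8, 22]
enqueue(8) -> [27, 8, 22, 8]
enqueue(44) -> [27, 8, 22, 8, 44]

Final queue: [27, 8, 22, 8, 44]


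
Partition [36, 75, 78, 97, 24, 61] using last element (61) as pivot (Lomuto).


Pivot: 61
  36 <= 61: advance i (no swap)
  24 <= 61: swap -> [36, 24, 78, 97, 75, 61]
Place pivot at 2: [36, 24, 61, 97, 75, 78]

Partitioned: [36, 24, 61, 97, 75, 78]


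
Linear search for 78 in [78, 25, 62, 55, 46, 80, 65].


i=0: 78==78 found!

Found at 0, 1 comps


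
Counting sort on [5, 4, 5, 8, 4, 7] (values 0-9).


Input: [5, 4, 5, 8, 4, 7]
Counts: [0, 0, 0, 0, 2, 2, 0, 1, 1, 0]

Sorted: [4, 4, 5, 5, 7, 8]


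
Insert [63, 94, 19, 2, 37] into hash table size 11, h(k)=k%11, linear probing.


Insert 63: h=8 -> slot 8
Insert 94: h=6 -> slot 6
Insert 19: h=8, 1 probes -> slot 9
Insert 2: h=2 -> slot 2
Insert 37: h=4 -> slot 4

Table: [None, None, 2, None, 37, None, 94, None, 63, 19, None]


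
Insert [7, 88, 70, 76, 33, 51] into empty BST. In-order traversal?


Insert 7: root
Insert 88: R from 7
Insert 70: R from 7 -> L from 88
Insert 76: R from 7 -> L from 88 -> R from 70
Insert 33: R from 7 -> L from 88 -> L from 70
Insert 51: R from 7 -> L from 88 -> L from 70 -> R from 33

In-order: [7, 33, 51, 70, 76, 88]


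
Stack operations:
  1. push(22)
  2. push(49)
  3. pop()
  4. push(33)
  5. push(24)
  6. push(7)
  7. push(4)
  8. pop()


push(22) -> [22]
push(49) -> [22, 49]
pop()->49, [22]
push(33) -> [22, 33]
push(24) -> [22, 33, 24]
push(7) -> [22, 33, 24, 7]
push(4) -> [22, 33, 24, 7, 4]
pop()->4, [22, 33, 24, 7]

Final stack: [22, 33, 24, 7]


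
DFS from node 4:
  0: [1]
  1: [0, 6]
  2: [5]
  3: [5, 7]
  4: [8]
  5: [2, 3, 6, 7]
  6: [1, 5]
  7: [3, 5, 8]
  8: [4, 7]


Visit 4, push [8]
Visit 8, push [7]
Visit 7, push [5, 3]
Visit 3, push [5]
Visit 5, push [6, 2]
Visit 2, push []
Visit 6, push [1]
Visit 1, push [0]
Visit 0, push []

DFS order: [4, 8, 7, 3, 5, 2, 6, 1, 0]


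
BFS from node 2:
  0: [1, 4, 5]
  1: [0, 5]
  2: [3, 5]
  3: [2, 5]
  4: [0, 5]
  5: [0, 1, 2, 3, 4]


Visit 2, enqueue [3, 5]
Visit 3, enqueue []
Visit 5, enqueue [0, 1, 4]
Visit 0, enqueue []
Visit 1, enqueue []
Visit 4, enqueue []

BFS order: [2, 3, 5, 0, 1, 4]


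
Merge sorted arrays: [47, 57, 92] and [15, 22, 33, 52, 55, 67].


Take 15 from B
Take 22 from B
Take 33 from B
Take 47 from A
Take 52 from B
Take 55 from B
Take 57 from A
Take 67 from B

Merged: [15, 22, 33, 47, 52, 55, 57, 67, 92]


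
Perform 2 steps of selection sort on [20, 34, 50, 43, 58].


Initial: [20, 34, 50, 43, 58]
Step 1: min=20 at 0
  Swap: [20, 34, 50, 43, 58]
Step 2: min=34 at 1
  Swap: [20, 34, 50, 43, 58]

After 2 steps: [20, 34, 50, 43, 58]


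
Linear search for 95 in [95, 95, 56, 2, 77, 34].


i=0: 95==95 found!

Found at 0, 1 comps


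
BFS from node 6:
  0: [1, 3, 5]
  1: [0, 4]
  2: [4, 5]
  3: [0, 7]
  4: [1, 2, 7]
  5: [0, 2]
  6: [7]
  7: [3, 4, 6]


Visit 6, enqueue [7]
Visit 7, enqueue [3, 4]
Visit 3, enqueue [0]
Visit 4, enqueue [1, 2]
Visit 0, enqueue [5]
Visit 1, enqueue []
Visit 2, enqueue []
Visit 5, enqueue []

BFS order: [6, 7, 3, 4, 0, 1, 2, 5]


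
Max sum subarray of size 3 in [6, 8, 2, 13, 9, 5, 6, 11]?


[0:3]: 16
[1:4]: 23
[2:5]: 24
[3:6]: 27
[4:7]: 20
[5:8]: 22

Max: 27 at [3:6]


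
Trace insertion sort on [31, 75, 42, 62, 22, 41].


Initial: [31, 75, 42, 62, 22, 41]
Insert 75: [31, 75, 42, 62, 22, 41]
Insert 42: [31, 42, 75, 62, 22, 41]
Insert 62: [31, 42, 62, 75, 22, 41]
Insert 22: [22, 31, 42, 62, 75, 41]
Insert 41: [22, 31, 41, 42, 62, 75]

Sorted: [22, 31, 41, 42, 62, 75]


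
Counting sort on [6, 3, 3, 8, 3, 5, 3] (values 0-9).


Input: [6, 3, 3, 8, 3, 5, 3]
Counts: [0, 0, 0, 4, 0, 1, 1, 0, 1, 0]

Sorted: [3, 3, 3, 3, 5, 6, 8]


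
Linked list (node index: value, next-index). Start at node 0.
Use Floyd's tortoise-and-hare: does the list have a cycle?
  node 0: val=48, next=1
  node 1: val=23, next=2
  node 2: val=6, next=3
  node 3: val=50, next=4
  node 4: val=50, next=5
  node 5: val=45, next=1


Floyd's tortoise (slow, +1) and hare (fast, +2):
  init: slow=0, fast=0
  step 1: slow=1, fast=2
  step 2: slow=2, fast=4
  step 3: slow=3, fast=1
  step 4: slow=4, fast=3
  step 5: slow=5, fast=5
  slow == fast at node 5: cycle detected

Cycle: yes


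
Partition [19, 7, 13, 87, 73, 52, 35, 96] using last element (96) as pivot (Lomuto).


Pivot: 96
  19 <= 96: advance i (no swap)
  7 <= 96: advance i (no swap)
  13 <= 96: advance i (no swap)
  87 <= 96: advance i (no swap)
  73 <= 96: advance i (no swap)
  52 <= 96: advance i (no swap)
  35 <= 96: advance i (no swap)
Place pivot at 7: [19, 7, 13, 87, 73, 52, 35, 96]

Partitioned: [19, 7, 13, 87, 73, 52, 35, 96]


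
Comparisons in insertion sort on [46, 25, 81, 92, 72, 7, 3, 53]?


Algorithm: insertion sort
Input: [46, 25, 81, 92, 72, 7, 3, 53]
Sorted: [3, 7, 25, 46, 53, 72, 81, 92]

21


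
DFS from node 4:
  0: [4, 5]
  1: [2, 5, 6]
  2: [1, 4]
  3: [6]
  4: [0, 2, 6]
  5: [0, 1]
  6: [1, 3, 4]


Visit 4, push [6, 2, 0]
Visit 0, push [5]
Visit 5, push [1]
Visit 1, push [6, 2]
Visit 2, push []
Visit 6, push [3]
Visit 3, push []

DFS order: [4, 0, 5, 1, 2, 6, 3]


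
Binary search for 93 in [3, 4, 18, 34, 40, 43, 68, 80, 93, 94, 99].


Step 1: lo=0, hi=10, mid=5, val=43
Step 2: lo=6, hi=10, mid=8, val=93

Found at index 8


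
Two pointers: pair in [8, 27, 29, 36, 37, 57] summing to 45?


lo=0(8)+hi=5(57)=65
lo=0(8)+hi=4(37)=45

Yes: 8+37=45


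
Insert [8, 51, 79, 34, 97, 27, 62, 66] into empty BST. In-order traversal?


Insert 8: root
Insert 51: R from 8
Insert 79: R from 8 -> R from 51
Insert 34: R from 8 -> L from 51
Insert 97: R from 8 -> R from 51 -> R from 79
Insert 27: R from 8 -> L from 51 -> L from 34
Insert 62: R from 8 -> R from 51 -> L from 79
Insert 66: R from 8 -> R from 51 -> L from 79 -> R from 62

In-order: [8, 27, 34, 51, 62, 66, 79, 97]


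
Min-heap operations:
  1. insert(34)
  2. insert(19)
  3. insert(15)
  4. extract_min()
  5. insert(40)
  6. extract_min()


insert(34) -> [34]
insert(19) -> [19, 34]
insert(15) -> [15, 34, 19]
extract_min()->15, [19, 34]
insert(40) -> [19, 34, 40]
extract_min()->19, [34, 40]

Final heap: [34, 40]


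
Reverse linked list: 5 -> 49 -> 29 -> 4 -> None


Step 1: curr=5, set curr.next=prev(None) | reversed so far: 5
Step 2: curr=49, set curr.next=prev(5) | reversed so far: 49 -> 5
Step 3: curr=29, set curr.next=prev(49) | reversed so far: 29 -> 49 -> 5
Step 4: curr=4, set curr.next=prev(29) | reversed so far: 4 -> 29 -> 49 -> 5

4 -> 29 -> 49 -> 5 -> None


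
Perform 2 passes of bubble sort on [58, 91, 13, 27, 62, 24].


Initial: [58, 91, 13, 27, 62, 24]
Pass 1: [58, 13, 27, 62, 24, 91] (4 swaps)
Pass 2: [13, 27, 58, 24, 62, 91] (3 swaps)

After 2 passes: [13, 27, 58, 24, 62, 91]


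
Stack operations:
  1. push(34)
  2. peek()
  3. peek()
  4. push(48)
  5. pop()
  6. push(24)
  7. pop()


push(34) -> [34]
peek()->34
peek()->34
push(48) -> [34, 48]
pop()->48, [34]
push(24) -> [34, 24]
pop()->24, [34]

Final stack: [34]


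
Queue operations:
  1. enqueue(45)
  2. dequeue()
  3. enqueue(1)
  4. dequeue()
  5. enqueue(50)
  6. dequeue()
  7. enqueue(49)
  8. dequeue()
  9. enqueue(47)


enqueue(45) -> [45]
dequeue()->45, []
enqueue(1) -> [1]
dequeue()->1, []
enqueue(50) -> [50]
dequeue()->50, []
enqueue(49) -> [49]
dequeue()->49, []
enqueue(47) -> [47]

Final queue: [47]


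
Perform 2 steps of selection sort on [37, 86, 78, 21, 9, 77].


Initial: [37, 86, 78, 21, 9, 77]
Step 1: min=9 at 4
  Swap: [9, 86, 78, 21, 37, 77]
Step 2: min=21 at 3
  Swap: [9, 21, 78, 86, 37, 77]

After 2 steps: [9, 21, 78, 86, 37, 77]


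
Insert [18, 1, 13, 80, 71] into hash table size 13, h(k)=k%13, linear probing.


Insert 18: h=5 -> slot 5
Insert 1: h=1 -> slot 1
Insert 13: h=0 -> slot 0
Insert 80: h=2 -> slot 2
Insert 71: h=6 -> slot 6

Table: [13, 1, 80, None, None, 18, 71, None, None, None, None, None, None]


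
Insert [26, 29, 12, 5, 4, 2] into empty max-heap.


Insert 26: [26]
Insert 29: [29, 26]
Insert 12: [29, 26, 12]
Insert 5: [29, 26, 12, 5]
Insert 4: [29, 26, 12, 5, 4]
Insert 2: [29, 26, 12, 5, 4, 2]

Final heap: [29, 26, 12, 5, 4, 2]


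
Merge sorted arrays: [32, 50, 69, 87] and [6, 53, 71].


Take 6 from B
Take 32 from A
Take 50 from A
Take 53 from B
Take 69 from A
Take 71 from B

Merged: [6, 32, 50, 53, 69, 71, 87]


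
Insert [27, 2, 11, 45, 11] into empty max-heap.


Insert 27: [27]
Insert 2: [27, 2]
Insert 11: [27, 2, 11]
Insert 45: [45, 27, 11, 2]
Insert 11: [45, 27, 11, 2, 11]

Final heap: [45, 27, 11, 2, 11]


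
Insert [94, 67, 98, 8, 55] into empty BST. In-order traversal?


Insert 94: root
Insert 67: L from 94
Insert 98: R from 94
Insert 8: L from 94 -> L from 67
Insert 55: L from 94 -> L from 67 -> R from 8

In-order: [8, 55, 67, 94, 98]


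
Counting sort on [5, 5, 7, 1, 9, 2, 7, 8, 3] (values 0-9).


Input: [5, 5, 7, 1, 9, 2, 7, 8, 3]
Counts: [0, 1, 1, 1, 0, 2, 0, 2, 1, 1]

Sorted: [1, 2, 3, 5, 5, 7, 7, 8, 9]


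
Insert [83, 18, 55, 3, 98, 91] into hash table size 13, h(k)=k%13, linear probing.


Insert 83: h=5 -> slot 5
Insert 18: h=5, 1 probes -> slot 6
Insert 55: h=3 -> slot 3
Insert 3: h=3, 1 probes -> slot 4
Insert 98: h=7 -> slot 7
Insert 91: h=0 -> slot 0

Table: [91, None, None, 55, 3, 83, 18, 98, None, None, None, None, None]


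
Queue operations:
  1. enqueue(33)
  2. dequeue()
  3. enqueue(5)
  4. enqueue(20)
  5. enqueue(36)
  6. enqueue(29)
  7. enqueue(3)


enqueue(33) -> [33]
dequeue()->33, []
enqueue(5) -> [5]
enqueue(20) -> [5, 20]
enqueue(36) -> [5, 20, 36]
enqueue(29) -> [5, 20, 36, 29]
enqueue(3) -> [5, 20, 36, 29, 3]

Final queue: [5, 20, 36, 29, 3]


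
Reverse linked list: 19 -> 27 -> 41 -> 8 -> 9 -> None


Step 1: curr=19, set curr.next=prev(None) | reversed so far: 19
Step 2: curr=27, set curr.next=prev(19) | reversed so far: 27 -> 19
Step 3: curr=41, set curr.next=prev(27) | reversed so far: 41 -> 27 -> 19
Step 4: curr=8, set curr.next=prev(41) | reversed so far: 8 -> 41 -> 27 -> 19
Step 5: curr=9, set curr.next=prev(8) | reversed so far: 9 -> 8 -> 41 -> 27 -> 19

9 -> 8 -> 41 -> 27 -> 19 -> None


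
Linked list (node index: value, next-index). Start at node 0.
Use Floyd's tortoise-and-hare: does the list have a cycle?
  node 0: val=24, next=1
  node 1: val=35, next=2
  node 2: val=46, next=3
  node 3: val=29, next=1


Floyd's tortoise (slow, +1) and hare (fast, +2):
  init: slow=0, fast=0
  step 1: slow=1, fast=2
  step 2: slow=2, fast=1
  step 3: slow=3, fast=3
  slow == fast at node 3: cycle detected

Cycle: yes


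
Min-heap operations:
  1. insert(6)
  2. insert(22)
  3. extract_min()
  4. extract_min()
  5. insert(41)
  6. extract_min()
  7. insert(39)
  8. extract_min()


insert(6) -> [6]
insert(22) -> [6, 22]
extract_min()->6, [22]
extract_min()->22, []
insert(41) -> [41]
extract_min()->41, []
insert(39) -> [39]
extract_min()->39, []

Final heap: []


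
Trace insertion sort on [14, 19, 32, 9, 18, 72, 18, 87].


Initial: [14, 19, 32, 9, 18, 72, 18, 87]
Insert 19: [14, 19, 32, 9, 18, 72, 18, 87]
Insert 32: [14, 19, 32, 9, 18, 72, 18, 87]
Insert 9: [9, 14, 19, 32, 18, 72, 18, 87]
Insert 18: [9, 14, 18, 19, 32, 72, 18, 87]
Insert 72: [9, 14, 18, 19, 32, 72, 18, 87]
Insert 18: [9, 14, 18, 18, 19, 32, 72, 87]
Insert 87: [9, 14, 18, 18, 19, 32, 72, 87]

Sorted: [9, 14, 18, 18, 19, 32, 72, 87]


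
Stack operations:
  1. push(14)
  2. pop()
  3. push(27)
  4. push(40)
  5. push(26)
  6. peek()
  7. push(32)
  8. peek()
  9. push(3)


push(14) -> [14]
pop()->14, []
push(27) -> [27]
push(40) -> [27, 40]
push(26) -> [27, 40, 26]
peek()->26
push(32) -> [27, 40, 26, 32]
peek()->32
push(3) -> [27, 40, 26, 32, 3]

Final stack: [27, 40, 26, 32, 3]


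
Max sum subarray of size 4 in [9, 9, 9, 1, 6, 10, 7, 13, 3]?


[0:4]: 28
[1:5]: 25
[2:6]: 26
[3:7]: 24
[4:8]: 36
[5:9]: 33

Max: 36 at [4:8]


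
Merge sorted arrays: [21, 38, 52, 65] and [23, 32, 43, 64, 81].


Take 21 from A
Take 23 from B
Take 32 from B
Take 38 from A
Take 43 from B
Take 52 from A
Take 64 from B
Take 65 from A

Merged: [21, 23, 32, 38, 43, 52, 64, 65, 81]


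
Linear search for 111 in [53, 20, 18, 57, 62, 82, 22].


i=0: 53!=111
i=1: 20!=111
i=2: 18!=111
i=3: 57!=111
i=4: 62!=111
i=5: 82!=111
i=6: 22!=111

Not found, 7 comps


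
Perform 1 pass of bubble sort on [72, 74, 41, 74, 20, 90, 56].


Initial: [72, 74, 41, 74, 20, 90, 56]
Pass 1: [72, 41, 74, 20, 74, 56, 90] (3 swaps)

After 1 pass: [72, 41, 74, 20, 74, 56, 90]


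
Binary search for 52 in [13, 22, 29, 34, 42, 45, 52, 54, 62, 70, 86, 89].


Step 1: lo=0, hi=11, mid=5, val=45
Step 2: lo=6, hi=11, mid=8, val=62
Step 3: lo=6, hi=7, mid=6, val=52

Found at index 6


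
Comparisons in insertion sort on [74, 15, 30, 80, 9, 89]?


Algorithm: insertion sort
Input: [74, 15, 30, 80, 9, 89]
Sorted: [9, 15, 30, 74, 80, 89]

9


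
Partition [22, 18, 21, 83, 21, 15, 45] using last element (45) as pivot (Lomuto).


Pivot: 45
  22 <= 45: advance i (no swap)
  18 <= 45: advance i (no swap)
  21 <= 45: advance i (no swap)
  21 <= 45: swap -> [22, 18, 21, 21, 83, 15, 45]
  15 <= 45: swap -> [22, 18, 21, 21, 15, 83, 45]
Place pivot at 5: [22, 18, 21, 21, 15, 45, 83]

Partitioned: [22, 18, 21, 21, 15, 45, 83]


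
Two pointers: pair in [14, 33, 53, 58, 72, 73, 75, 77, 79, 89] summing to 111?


lo=0(14)+hi=9(89)=103
lo=1(33)+hi=9(89)=122
lo=1(33)+hi=8(79)=112
lo=1(33)+hi=7(77)=110
lo=2(53)+hi=7(77)=130
lo=2(53)+hi=6(75)=128
lo=2(53)+hi=5(73)=126
lo=2(53)+hi=4(72)=125
lo=2(53)+hi=3(58)=111

Yes: 53+58=111


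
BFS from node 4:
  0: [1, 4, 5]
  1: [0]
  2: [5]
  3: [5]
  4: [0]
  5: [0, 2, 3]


Visit 4, enqueue [0]
Visit 0, enqueue [1, 5]
Visit 1, enqueue []
Visit 5, enqueue [2, 3]
Visit 2, enqueue []
Visit 3, enqueue []

BFS order: [4, 0, 1, 5, 2, 3]


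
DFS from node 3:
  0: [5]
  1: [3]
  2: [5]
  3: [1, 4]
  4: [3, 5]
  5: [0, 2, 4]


Visit 3, push [4, 1]
Visit 1, push []
Visit 4, push [5]
Visit 5, push [2, 0]
Visit 0, push []
Visit 2, push []

DFS order: [3, 1, 4, 5, 0, 2]


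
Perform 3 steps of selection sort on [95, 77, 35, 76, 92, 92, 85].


Initial: [95, 77, 35, 76, 92, 92, 85]
Step 1: min=35 at 2
  Swap: [35, 77, 95, 76, 92, 92, 85]
Step 2: min=76 at 3
  Swap: [35, 76, 95, 77, 92, 92, 85]
Step 3: min=77 at 3
  Swap: [35, 76, 77, 95, 92, 92, 85]

After 3 steps: [35, 76, 77, 95, 92, 92, 85]


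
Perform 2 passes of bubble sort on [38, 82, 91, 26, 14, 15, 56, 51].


Initial: [38, 82, 91, 26, 14, 15, 56, 51]
Pass 1: [38, 82, 26, 14, 15, 56, 51, 91] (5 swaps)
Pass 2: [38, 26, 14, 15, 56, 51, 82, 91] (5 swaps)

After 2 passes: [38, 26, 14, 15, 56, 51, 82, 91]


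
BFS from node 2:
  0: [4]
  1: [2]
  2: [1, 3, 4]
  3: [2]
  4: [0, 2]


Visit 2, enqueue [1, 3, 4]
Visit 1, enqueue []
Visit 3, enqueue []
Visit 4, enqueue [0]
Visit 0, enqueue []

BFS order: [2, 1, 3, 4, 0]


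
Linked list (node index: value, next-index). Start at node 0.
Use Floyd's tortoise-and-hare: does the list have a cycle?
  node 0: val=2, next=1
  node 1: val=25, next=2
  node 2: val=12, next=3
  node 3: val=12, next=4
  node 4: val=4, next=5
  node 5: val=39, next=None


Floyd's tortoise (slow, +1) and hare (fast, +2):
  init: slow=0, fast=0
  step 1: slow=1, fast=2
  step 2: slow=2, fast=4
  step 3: fast 4->5->None, no cycle

Cycle: no


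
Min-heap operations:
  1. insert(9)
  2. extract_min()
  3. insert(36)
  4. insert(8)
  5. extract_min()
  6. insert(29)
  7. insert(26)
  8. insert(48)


insert(9) -> [9]
extract_min()->9, []
insert(36) -> [36]
insert(8) -> [8, 36]
extract_min()->8, [36]
insert(29) -> [29, 36]
insert(26) -> [26, 36, 29]
insert(48) -> [26, 36, 29, 48]

Final heap: [26, 36, 29, 48]


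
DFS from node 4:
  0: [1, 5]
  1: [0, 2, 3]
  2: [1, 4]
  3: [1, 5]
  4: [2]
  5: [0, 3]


Visit 4, push [2]
Visit 2, push [1]
Visit 1, push [3, 0]
Visit 0, push [5]
Visit 5, push [3]
Visit 3, push []

DFS order: [4, 2, 1, 0, 5, 3]


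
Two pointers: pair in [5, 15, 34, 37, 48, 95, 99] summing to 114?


lo=0(5)+hi=6(99)=104
lo=1(15)+hi=6(99)=114

Yes: 15+99=114


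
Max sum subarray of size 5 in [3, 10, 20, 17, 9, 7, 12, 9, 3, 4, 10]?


[0:5]: 59
[1:6]: 63
[2:7]: 65
[3:8]: 54
[4:9]: 40
[5:10]: 35
[6:11]: 38

Max: 65 at [2:7]


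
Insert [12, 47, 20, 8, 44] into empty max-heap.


Insert 12: [12]
Insert 47: [47, 12]
Insert 20: [47, 12, 20]
Insert 8: [47, 12, 20, 8]
Insert 44: [47, 44, 20, 8, 12]

Final heap: [47, 44, 20, 8, 12]


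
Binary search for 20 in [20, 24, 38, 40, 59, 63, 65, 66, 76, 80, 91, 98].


Step 1: lo=0, hi=11, mid=5, val=63
Step 2: lo=0, hi=4, mid=2, val=38
Step 3: lo=0, hi=1, mid=0, val=20

Found at index 0


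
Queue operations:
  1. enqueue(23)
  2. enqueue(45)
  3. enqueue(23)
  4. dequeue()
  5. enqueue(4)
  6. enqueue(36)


enqueue(23) -> [23]
enqueue(45) -> [23, 45]
enqueue(23) -> [23, 45, 23]
dequeue()->23, [45, 23]
enqueue(4) -> [45, 23, 4]
enqueue(36) -> [45, 23, 4, 36]

Final queue: [45, 23, 4, 36]


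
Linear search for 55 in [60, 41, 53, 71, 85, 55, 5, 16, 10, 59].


i=0: 60!=55
i=1: 41!=55
i=2: 53!=55
i=3: 71!=55
i=4: 85!=55
i=5: 55==55 found!

Found at 5, 6 comps


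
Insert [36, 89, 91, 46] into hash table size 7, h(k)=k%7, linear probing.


Insert 36: h=1 -> slot 1
Insert 89: h=5 -> slot 5
Insert 91: h=0 -> slot 0
Insert 46: h=4 -> slot 4

Table: [91, 36, None, None, 46, 89, None]


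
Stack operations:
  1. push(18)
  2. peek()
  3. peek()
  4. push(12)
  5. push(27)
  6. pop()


push(18) -> [18]
peek()->18
peek()->18
push(12) -> [18, 12]
push(27) -> [18, 12, 27]
pop()->27, [18, 12]

Final stack: [18, 12]


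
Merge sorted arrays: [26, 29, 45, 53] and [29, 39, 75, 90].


Take 26 from A
Take 29 from A
Take 29 from B
Take 39 from B
Take 45 from A
Take 53 from A

Merged: [26, 29, 29, 39, 45, 53, 75, 90]


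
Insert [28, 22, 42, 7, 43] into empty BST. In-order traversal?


Insert 28: root
Insert 22: L from 28
Insert 42: R from 28
Insert 7: L from 28 -> L from 22
Insert 43: R from 28 -> R from 42

In-order: [7, 22, 28, 42, 43]


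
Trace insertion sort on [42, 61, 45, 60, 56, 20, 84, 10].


Initial: [42, 61, 45, 60, 56, 20, 84, 10]
Insert 61: [42, 61, 45, 60, 56, 20, 84, 10]
Insert 45: [42, 45, 61, 60, 56, 20, 84, 10]
Insert 60: [42, 45, 60, 61, 56, 20, 84, 10]
Insert 56: [42, 45, 56, 60, 61, 20, 84, 10]
Insert 20: [20, 42, 45, 56, 60, 61, 84, 10]
Insert 84: [20, 42, 45, 56, 60, 61, 84, 10]
Insert 10: [10, 20, 42, 45, 56, 60, 61, 84]

Sorted: [10, 20, 42, 45, 56, 60, 61, 84]


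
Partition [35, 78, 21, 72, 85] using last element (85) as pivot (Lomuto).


Pivot: 85
  35 <= 85: advance i (no swap)
  78 <= 85: advance i (no swap)
  21 <= 85: advance i (no swap)
  72 <= 85: advance i (no swap)
Place pivot at 4: [35, 78, 21, 72, 85]

Partitioned: [35, 78, 21, 72, 85]


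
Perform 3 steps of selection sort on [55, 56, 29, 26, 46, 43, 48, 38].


Initial: [55, 56, 29, 26, 46, 43, 48, 38]
Step 1: min=26 at 3
  Swap: [26, 56, 29, 55, 46, 43, 48, 38]
Step 2: min=29 at 2
  Swap: [26, 29, 56, 55, 46, 43, 48, 38]
Step 3: min=38 at 7
  Swap: [26, 29, 38, 55, 46, 43, 48, 56]

After 3 steps: [26, 29, 38, 55, 46, 43, 48, 56]


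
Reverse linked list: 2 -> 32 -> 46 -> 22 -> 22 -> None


Step 1: curr=2, set curr.next=prev(None) | reversed so far: 2
Step 2: curr=32, set curr.next=prev(2) | reversed so far: 32 -> 2
Step 3: curr=46, set curr.next=prev(32) | reversed so far: 46 -> 32 -> 2
Step 4: curr=22, set curr.next=prev(46) | reversed so far: 22 -> 46 -> 32 -> 2
Step 5: curr=22, set curr.next=prev(22) | reversed so far: 22 -> 22 -> 46 -> 32 -> 2

22 -> 22 -> 46 -> 32 -> 2 -> None


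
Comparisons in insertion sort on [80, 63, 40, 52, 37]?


Algorithm: insertion sort
Input: [80, 63, 40, 52, 37]
Sorted: [37, 40, 52, 63, 80]

10


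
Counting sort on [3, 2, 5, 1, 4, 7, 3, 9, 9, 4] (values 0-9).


Input: [3, 2, 5, 1, 4, 7, 3, 9, 9, 4]
Counts: [0, 1, 1, 2, 2, 1, 0, 1, 0, 2]

Sorted: [1, 2, 3, 3, 4, 4, 5, 7, 9, 9]


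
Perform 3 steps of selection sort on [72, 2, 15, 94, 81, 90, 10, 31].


Initial: [72, 2, 15, 94, 81, 90, 10, 31]
Step 1: min=2 at 1
  Swap: [2, 72, 15, 94, 81, 90, 10, 31]
Step 2: min=10 at 6
  Swap: [2, 10, 15, 94, 81, 90, 72, 31]
Step 3: min=15 at 2
  Swap: [2, 10, 15, 94, 81, 90, 72, 31]

After 3 steps: [2, 10, 15, 94, 81, 90, 72, 31]


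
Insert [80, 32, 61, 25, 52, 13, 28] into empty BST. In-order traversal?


Insert 80: root
Insert 32: L from 80
Insert 61: L from 80 -> R from 32
Insert 25: L from 80 -> L from 32
Insert 52: L from 80 -> R from 32 -> L from 61
Insert 13: L from 80 -> L from 32 -> L from 25
Insert 28: L from 80 -> L from 32 -> R from 25

In-order: [13, 25, 28, 32, 52, 61, 80]


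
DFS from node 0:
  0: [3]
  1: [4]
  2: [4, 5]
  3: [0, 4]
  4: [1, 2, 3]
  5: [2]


Visit 0, push [3]
Visit 3, push [4]
Visit 4, push [2, 1]
Visit 1, push []
Visit 2, push [5]
Visit 5, push []

DFS order: [0, 3, 4, 1, 2, 5]


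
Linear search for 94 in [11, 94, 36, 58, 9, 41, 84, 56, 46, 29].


i=0: 11!=94
i=1: 94==94 found!

Found at 1, 2 comps


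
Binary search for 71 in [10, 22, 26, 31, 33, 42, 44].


Step 1: lo=0, hi=6, mid=3, val=31
Step 2: lo=4, hi=6, mid=5, val=42
Step 3: lo=6, hi=6, mid=6, val=44

Not found


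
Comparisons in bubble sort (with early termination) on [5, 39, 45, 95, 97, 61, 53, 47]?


Algorithm: bubble sort (with early termination)
Input: [5, 39, 45, 95, 97, 61, 53, 47]
Sorted: [5, 39, 45, 47, 53, 61, 95, 97]

25


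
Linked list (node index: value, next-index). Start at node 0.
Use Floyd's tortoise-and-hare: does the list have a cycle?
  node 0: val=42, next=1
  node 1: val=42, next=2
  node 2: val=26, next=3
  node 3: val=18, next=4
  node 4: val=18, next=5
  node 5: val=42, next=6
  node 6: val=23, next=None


Floyd's tortoise (slow, +1) and hare (fast, +2):
  init: slow=0, fast=0
  step 1: slow=1, fast=2
  step 2: slow=2, fast=4
  step 3: slow=3, fast=6
  step 4: fast -> None, no cycle

Cycle: no


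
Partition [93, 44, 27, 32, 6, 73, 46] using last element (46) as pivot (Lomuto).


Pivot: 46
  44 <= 46: swap -> [44, 93, 27, 32, 6, 73, 46]
  27 <= 46: swap -> [44, 27, 93, 32, 6, 73, 46]
  32 <= 46: swap -> [44, 27, 32, 93, 6, 73, 46]
  6 <= 46: swap -> [44, 27, 32, 6, 93, 73, 46]
Place pivot at 4: [44, 27, 32, 6, 46, 73, 93]

Partitioned: [44, 27, 32, 6, 46, 73, 93]


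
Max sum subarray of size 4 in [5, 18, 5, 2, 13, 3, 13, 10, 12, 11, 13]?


[0:4]: 30
[1:5]: 38
[2:6]: 23
[3:7]: 31
[4:8]: 39
[5:9]: 38
[6:10]: 46
[7:11]: 46

Max: 46 at [6:10]


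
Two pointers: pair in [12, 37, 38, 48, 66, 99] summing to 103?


lo=0(12)+hi=5(99)=111
lo=0(12)+hi=4(66)=78
lo=1(37)+hi=4(66)=103

Yes: 37+66=103


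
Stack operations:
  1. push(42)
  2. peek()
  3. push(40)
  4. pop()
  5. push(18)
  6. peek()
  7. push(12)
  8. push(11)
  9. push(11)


push(42) -> [42]
peek()->42
push(40) -> [42, 40]
pop()->40, [42]
push(18) -> [42, 18]
peek()->18
push(12) -> [42, 18, 12]
push(11) -> [42, 18, 12, 11]
push(11) -> [42, 18, 12, 11, 11]

Final stack: [42, 18, 12, 11, 11]


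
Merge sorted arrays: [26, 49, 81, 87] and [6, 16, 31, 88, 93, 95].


Take 6 from B
Take 16 from B
Take 26 from A
Take 31 from B
Take 49 from A
Take 81 from A
Take 87 from A

Merged: [6, 16, 26, 31, 49, 81, 87, 88, 93, 95]


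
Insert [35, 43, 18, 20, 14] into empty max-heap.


Insert 35: [35]
Insert 43: [43, 35]
Insert 18: [43, 35, 18]
Insert 20: [43, 35, 18, 20]
Insert 14: [43, 35, 18, 20, 14]

Final heap: [43, 35, 18, 20, 14]


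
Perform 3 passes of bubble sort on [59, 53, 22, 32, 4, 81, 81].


Initial: [59, 53, 22, 32, 4, 81, 81]
Pass 1: [53, 22, 32, 4, 59, 81, 81] (4 swaps)
Pass 2: [22, 32, 4, 53, 59, 81, 81] (3 swaps)
Pass 3: [22, 4, 32, 53, 59, 81, 81] (1 swaps)

After 3 passes: [22, 4, 32, 53, 59, 81, 81]


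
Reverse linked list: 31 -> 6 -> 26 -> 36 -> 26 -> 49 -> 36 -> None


Step 1: curr=31, set curr.next=prev(None) | reversed so far: 31
Step 2: curr=6, set curr.next=prev(31) | reversed so far: 6 -> 31
Step 3: curr=26, set curr.next=prev(6) | reversed so far: 26 -> 6 -> 31
Step 4: curr=36, set curr.next=prev(26) | reversed so far: 36 -> 26 -> 6 -> 31
Step 5: curr=26, set curr.next=prev(36) | reversed so far: 26 -> 36 -> 26 -> 6 -> 31
Step 6: curr=49, set curr.next=prev(26) | reversed so far: 49 -> 26 -> 36 -> 26 -> 6 -> 31
Step 7: curr=36, set curr.next=prev(49) | reversed so far: 36 -> 49 -> 26 -> 36 -> 26 -> 6 -> 31

36 -> 49 -> 26 -> 36 -> 26 -> 6 -> 31 -> None


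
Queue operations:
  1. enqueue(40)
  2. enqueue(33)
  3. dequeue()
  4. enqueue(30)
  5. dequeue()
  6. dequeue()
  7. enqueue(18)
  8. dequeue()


enqueue(40) -> [40]
enqueue(33) -> [40, 33]
dequeue()->40, [33]
enqueue(30) -> [33, 30]
dequeue()->33, [30]
dequeue()->30, []
enqueue(18) -> [18]
dequeue()->18, []

Final queue: []


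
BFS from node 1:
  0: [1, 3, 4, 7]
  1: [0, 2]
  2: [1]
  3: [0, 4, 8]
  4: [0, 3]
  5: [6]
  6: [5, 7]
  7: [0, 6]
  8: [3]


Visit 1, enqueue [0, 2]
Visit 0, enqueue [3, 4, 7]
Visit 2, enqueue []
Visit 3, enqueue [8]
Visit 4, enqueue []
Visit 7, enqueue [6]
Visit 8, enqueue []
Visit 6, enqueue [5]
Visit 5, enqueue []

BFS order: [1, 0, 2, 3, 4, 7, 8, 6, 5]


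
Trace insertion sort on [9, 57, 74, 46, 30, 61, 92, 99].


Initial: [9, 57, 74, 46, 30, 61, 92, 99]
Insert 57: [9, 57, 74, 46, 30, 61, 92, 99]
Insert 74: [9, 57, 74, 46, 30, 61, 92, 99]
Insert 46: [9, 46, 57, 74, 30, 61, 92, 99]
Insert 30: [9, 30, 46, 57, 74, 61, 92, 99]
Insert 61: [9, 30, 46, 57, 61, 74, 92, 99]
Insert 92: [9, 30, 46, 57, 61, 74, 92, 99]
Insert 99: [9, 30, 46, 57, 61, 74, 92, 99]

Sorted: [9, 30, 46, 57, 61, 74, 92, 99]


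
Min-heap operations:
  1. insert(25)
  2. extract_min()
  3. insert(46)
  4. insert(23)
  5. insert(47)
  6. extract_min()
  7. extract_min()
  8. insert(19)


insert(25) -> [25]
extract_min()->25, []
insert(46) -> [46]
insert(23) -> [23, 46]
insert(47) -> [23, 46, 47]
extract_min()->23, [46, 47]
extract_min()->46, [47]
insert(19) -> [19, 47]

Final heap: [19, 47]


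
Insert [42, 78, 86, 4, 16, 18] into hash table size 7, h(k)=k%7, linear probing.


Insert 42: h=0 -> slot 0
Insert 78: h=1 -> slot 1
Insert 86: h=2 -> slot 2
Insert 4: h=4 -> slot 4
Insert 16: h=2, 1 probes -> slot 3
Insert 18: h=4, 1 probes -> slot 5

Table: [42, 78, 86, 16, 4, 18, None]


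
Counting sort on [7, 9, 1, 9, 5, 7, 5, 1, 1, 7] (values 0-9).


Input: [7, 9, 1, 9, 5, 7, 5, 1, 1, 7]
Counts: [0, 3, 0, 0, 0, 2, 0, 3, 0, 2]

Sorted: [1, 1, 1, 5, 5, 7, 7, 7, 9, 9]


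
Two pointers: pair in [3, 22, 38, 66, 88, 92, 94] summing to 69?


lo=0(3)+hi=6(94)=97
lo=0(3)+hi=5(92)=95
lo=0(3)+hi=4(88)=91
lo=0(3)+hi=3(66)=69

Yes: 3+66=69
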